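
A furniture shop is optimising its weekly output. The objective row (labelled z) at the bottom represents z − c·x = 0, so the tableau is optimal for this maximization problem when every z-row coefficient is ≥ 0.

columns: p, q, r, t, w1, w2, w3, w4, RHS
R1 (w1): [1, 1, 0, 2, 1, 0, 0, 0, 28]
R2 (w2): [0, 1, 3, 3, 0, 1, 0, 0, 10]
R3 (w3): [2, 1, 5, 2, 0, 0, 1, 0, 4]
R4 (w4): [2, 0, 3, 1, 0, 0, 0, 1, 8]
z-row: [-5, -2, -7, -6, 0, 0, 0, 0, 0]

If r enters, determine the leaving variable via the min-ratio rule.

w3

Column r entries and ratios — w1: 0 ≤ 0, skip; w2: 10/3 = 10/3; w3: 4/5 = 4/5; w4: 8/3 = 8/3.
Smallest ratio is 4/5 in the row of w3, so w3 leaves.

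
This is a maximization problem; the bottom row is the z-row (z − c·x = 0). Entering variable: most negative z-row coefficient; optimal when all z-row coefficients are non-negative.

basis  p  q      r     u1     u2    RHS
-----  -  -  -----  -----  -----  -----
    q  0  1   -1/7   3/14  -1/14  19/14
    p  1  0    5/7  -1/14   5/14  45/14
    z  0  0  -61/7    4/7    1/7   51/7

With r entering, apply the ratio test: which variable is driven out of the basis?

Column r entries and ratios — q: -1/7 ≤ 0, skip; p: (45/14)/(5/7) = 9/2.
Smallest ratio is 9/2 in the row of p, so p leaves.

p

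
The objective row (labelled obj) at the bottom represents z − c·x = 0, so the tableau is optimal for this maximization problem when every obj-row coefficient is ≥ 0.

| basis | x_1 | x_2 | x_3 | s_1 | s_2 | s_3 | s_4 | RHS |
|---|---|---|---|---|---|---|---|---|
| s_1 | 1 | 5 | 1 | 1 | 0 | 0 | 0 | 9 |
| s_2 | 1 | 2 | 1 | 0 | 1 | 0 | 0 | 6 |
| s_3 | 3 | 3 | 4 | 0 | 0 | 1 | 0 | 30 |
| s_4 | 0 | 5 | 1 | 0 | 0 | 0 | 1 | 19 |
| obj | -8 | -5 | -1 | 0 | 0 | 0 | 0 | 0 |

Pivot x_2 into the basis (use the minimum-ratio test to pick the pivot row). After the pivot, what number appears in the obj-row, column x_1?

Ratio test on column x_2 — row 1: 9/5 = 9/5; row 2: 6/2 = 3; row 3: 30/3 = 10; row 4: 19/5 = 19/5. Minimum is 9/5 at row 1 (s_1 leaves); pivot element 5.
Divide row 1 by 5; eliminate column x_2 from the other rows.
obj-row update in column x_1: -8 − (-5)·(1/5) = -7.

-7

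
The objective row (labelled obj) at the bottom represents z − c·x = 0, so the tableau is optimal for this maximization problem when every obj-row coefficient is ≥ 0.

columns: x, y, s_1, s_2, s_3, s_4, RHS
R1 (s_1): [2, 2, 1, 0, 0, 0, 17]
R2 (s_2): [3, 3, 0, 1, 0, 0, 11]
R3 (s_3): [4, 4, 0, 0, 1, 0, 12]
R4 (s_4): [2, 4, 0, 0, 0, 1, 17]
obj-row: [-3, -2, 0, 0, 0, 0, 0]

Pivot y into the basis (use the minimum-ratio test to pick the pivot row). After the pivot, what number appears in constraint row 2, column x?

Ratio test on column y — row 1: 17/2 = 17/2; row 2: 11/3 = 11/3; row 3: 12/4 = 3; row 4: 17/4 = 17/4. Minimum is 3 at row 3 (s_3 leaves); pivot element 4.
Divide row 3 by 4; eliminate column y from the other rows.
Row 2 update in column x: 3 − 3·1 = 0.

0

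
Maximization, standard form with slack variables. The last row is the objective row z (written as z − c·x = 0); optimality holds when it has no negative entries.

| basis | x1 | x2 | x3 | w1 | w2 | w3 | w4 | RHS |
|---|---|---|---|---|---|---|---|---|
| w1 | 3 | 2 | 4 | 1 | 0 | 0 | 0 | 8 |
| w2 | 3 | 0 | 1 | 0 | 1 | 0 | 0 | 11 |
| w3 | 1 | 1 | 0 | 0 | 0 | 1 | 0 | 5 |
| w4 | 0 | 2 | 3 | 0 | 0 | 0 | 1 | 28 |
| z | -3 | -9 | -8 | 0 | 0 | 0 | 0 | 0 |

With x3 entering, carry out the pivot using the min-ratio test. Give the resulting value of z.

Ratio test on column x3 — row 1: 8/4 = 2; row 2: 11/1 = 11; row 3: entry 0 ≤ 0; row 4: 28/3 = 28/3. Minimum is 2 at row 1 (w1 leaves); pivot element 4.
Pivot on row 1; the z-row RHS becomes 0 − (-8)·2 = 16.

16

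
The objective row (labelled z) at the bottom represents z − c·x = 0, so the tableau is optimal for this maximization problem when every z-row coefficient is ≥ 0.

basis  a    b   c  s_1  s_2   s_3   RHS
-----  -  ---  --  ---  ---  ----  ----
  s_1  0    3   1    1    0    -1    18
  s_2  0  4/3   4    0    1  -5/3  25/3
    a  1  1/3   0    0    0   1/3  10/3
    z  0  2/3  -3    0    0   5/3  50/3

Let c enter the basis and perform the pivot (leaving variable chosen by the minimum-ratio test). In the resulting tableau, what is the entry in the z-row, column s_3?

5/12

Ratio test on column c — row 1: 18/1 = 18; row 2: (25/3)/4 = 25/12; row 3: entry 0 ≤ 0. Minimum is 25/12 at row 2 (s_2 leaves); pivot element 4.
Divide row 2 by 4; eliminate column c from the other rows.
z-row update in column s_3: 5/3 − (-3)·(-5/12) = 5/12.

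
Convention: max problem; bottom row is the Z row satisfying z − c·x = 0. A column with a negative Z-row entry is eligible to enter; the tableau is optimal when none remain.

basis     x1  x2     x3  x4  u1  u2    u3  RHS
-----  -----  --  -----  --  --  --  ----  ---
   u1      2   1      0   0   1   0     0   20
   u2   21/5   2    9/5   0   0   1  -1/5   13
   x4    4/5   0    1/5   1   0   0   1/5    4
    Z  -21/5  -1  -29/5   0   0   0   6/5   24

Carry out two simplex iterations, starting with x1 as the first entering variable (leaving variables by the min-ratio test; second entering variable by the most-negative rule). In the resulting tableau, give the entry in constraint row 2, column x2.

10/9

Ratio test on column x1 — row 1: 20/2 = 10; row 2: 13/(21/5) = 65/21; row 3: 4/(4/5) = 5. Minimum is 65/21 at row 2 (u2 leaves); pivot element 21/5.
Divide row 2 by 21/5; eliminate column x1 from the other rows.
Second iteration: most negative Z-row entry is -4 in column x3, so x3 enters.
Ratio test on column x3 — row 1: entry -6/7 ≤ 0; row 2: (65/21)/(3/7) = 65/9; row 3: entry -1/7 ≤ 0. Minimum is 65/9 at row 2 (x1 leaves); pivot element 3/7.
Divide row 2 by 3/7; eliminate column x3 from the other rows.
After both pivots, the entry at constraint row 2, column x2 is 10/9.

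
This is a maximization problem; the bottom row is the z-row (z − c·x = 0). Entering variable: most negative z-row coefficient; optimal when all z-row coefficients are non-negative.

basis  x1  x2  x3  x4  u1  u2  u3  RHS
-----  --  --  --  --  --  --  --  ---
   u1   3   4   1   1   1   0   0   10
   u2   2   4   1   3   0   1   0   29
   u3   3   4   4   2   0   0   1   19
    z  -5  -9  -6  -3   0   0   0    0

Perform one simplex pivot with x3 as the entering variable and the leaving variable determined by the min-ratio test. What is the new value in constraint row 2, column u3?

Ratio test on column x3 — row 1: 10/1 = 10; row 2: 29/1 = 29; row 3: 19/4 = 19/4. Minimum is 19/4 at row 3 (u3 leaves); pivot element 4.
Divide row 3 by 4; eliminate column x3 from the other rows.
Row 2 update in column u3: 0 − 1·(1/4) = -1/4.

-1/4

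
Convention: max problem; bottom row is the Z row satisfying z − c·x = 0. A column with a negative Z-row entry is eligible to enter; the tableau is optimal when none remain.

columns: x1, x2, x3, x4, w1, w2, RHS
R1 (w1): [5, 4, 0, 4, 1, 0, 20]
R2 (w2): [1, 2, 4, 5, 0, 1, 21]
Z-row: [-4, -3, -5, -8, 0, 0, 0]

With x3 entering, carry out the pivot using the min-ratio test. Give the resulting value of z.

105/4

Ratio test on column x3 — row 1: entry 0 ≤ 0; row 2: 21/4 = 21/4. Minimum is 21/4 at row 2 (w2 leaves); pivot element 4.
Pivot on row 2; the Z-row RHS becomes 0 − (-5)·(21/4) = 105/4.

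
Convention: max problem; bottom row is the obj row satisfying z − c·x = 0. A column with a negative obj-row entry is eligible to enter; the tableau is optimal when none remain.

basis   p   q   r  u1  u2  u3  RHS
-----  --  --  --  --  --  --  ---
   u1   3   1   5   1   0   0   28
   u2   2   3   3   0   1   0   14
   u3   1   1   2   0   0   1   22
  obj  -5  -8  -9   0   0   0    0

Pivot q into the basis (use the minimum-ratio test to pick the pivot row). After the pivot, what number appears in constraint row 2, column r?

Ratio test on column q — row 1: 28/1 = 28; row 2: 14/3 = 14/3; row 3: 22/1 = 22. Minimum is 14/3 at row 2 (u2 leaves); pivot element 3.
Divide row 2 by 3; eliminate column q from the other rows.
In the new row 2, the r entry is the old entry divided by the pivot: 3/3 = 1.

1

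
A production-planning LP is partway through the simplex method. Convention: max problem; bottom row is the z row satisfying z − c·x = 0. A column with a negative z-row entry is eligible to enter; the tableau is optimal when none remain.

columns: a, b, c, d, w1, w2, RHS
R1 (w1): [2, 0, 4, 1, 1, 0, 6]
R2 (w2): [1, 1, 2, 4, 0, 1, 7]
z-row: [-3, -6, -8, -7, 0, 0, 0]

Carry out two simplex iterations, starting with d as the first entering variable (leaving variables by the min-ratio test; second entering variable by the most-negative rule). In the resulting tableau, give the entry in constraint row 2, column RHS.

8/7

Ratio test on column d — row 1: 6/1 = 6; row 2: 7/4 = 7/4. Minimum is 7/4 at row 2 (w2 leaves); pivot element 4.
Divide row 2 by 4; eliminate column d from the other rows.
Second iteration: most negative z-row entry is -9/2 in column c, so c enters.
Ratio test on column c — row 1: (17/4)/(7/2) = 17/14; row 2: (7/4)/(1/2) = 7/2. Minimum is 17/14 at row 1 (w1 leaves); pivot element 7/2.
Divide row 1 by 7/2; eliminate column c from the other rows.
After both pivots, the entry at constraint row 2, column RHS is 8/7.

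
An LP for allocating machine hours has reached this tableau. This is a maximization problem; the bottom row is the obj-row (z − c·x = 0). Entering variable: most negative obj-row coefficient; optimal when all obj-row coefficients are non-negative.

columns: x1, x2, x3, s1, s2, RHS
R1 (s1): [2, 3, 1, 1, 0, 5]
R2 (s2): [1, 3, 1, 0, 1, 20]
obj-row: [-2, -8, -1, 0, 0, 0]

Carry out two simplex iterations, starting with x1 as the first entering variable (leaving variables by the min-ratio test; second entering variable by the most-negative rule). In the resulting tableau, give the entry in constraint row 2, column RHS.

Ratio test on column x1 — row 1: 5/2 = 5/2; row 2: 20/1 = 20. Minimum is 5/2 at row 1 (s1 leaves); pivot element 2.
Divide row 1 by 2; eliminate column x1 from the other rows.
Second iteration: most negative obj-row entry is -5 in column x2, so x2 enters.
Ratio test on column x2 — row 1: (5/2)/(3/2) = 5/3; row 2: (35/2)/(3/2) = 35/3. Minimum is 5/3 at row 1 (x1 leaves); pivot element 3/2.
Divide row 1 by 3/2; eliminate column x2 from the other rows.
After both pivots, the entry at constraint row 2, column RHS is 15.

15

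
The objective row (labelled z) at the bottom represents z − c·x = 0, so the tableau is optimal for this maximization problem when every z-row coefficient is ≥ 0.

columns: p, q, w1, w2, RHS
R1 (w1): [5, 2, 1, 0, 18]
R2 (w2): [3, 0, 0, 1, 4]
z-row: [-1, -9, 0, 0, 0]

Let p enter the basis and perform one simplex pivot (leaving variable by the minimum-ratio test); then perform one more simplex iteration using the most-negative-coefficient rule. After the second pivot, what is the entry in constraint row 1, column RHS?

17/3

Ratio test on column p — row 1: 18/5 = 18/5; row 2: 4/3 = 4/3. Minimum is 4/3 at row 2 (w2 leaves); pivot element 3.
Divide row 2 by 3; eliminate column p from the other rows.
Second iteration: most negative z-row entry is -9 in column q, so q enters.
Ratio test on column q — row 1: (34/3)/2 = 17/3; row 2: entry 0 ≤ 0. Minimum is 17/3 at row 1 (w1 leaves); pivot element 2.
Divide row 1 by 2; eliminate column q from the other rows.
After both pivots, the entry at constraint row 1, column RHS is 17/3.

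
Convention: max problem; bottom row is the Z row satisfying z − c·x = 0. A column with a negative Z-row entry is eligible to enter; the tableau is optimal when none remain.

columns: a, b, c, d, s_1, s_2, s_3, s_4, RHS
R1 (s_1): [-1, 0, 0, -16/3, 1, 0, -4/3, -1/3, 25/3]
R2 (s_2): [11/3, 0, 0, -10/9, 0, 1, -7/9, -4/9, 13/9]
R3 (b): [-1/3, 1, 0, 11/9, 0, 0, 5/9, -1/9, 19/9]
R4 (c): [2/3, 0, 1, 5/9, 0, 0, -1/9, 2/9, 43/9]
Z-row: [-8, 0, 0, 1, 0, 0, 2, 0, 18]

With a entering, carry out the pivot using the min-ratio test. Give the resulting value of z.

Ratio test on column a — row 1: entry -1 ≤ 0; row 2: (13/9)/(11/3) = 13/33; row 3: entry -1/3 ≤ 0; row 4: (43/9)/(2/3) = 43/6. Minimum is 13/33 at row 2 (s_2 leaves); pivot element 11/3.
Pivot on row 2; the Z-row RHS becomes 18 − (-8)·(13/33) = 698/33.

698/33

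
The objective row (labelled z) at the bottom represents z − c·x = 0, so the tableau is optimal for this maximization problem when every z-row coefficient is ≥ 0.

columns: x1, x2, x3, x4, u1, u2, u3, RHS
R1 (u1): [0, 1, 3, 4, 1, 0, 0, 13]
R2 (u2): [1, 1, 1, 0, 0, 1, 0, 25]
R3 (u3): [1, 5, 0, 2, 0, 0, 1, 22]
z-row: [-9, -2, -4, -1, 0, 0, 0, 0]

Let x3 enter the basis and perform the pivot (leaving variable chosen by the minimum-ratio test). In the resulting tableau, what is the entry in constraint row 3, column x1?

1

Ratio test on column x3 — row 1: 13/3 = 13/3; row 2: 25/1 = 25; row 3: entry 0 ≤ 0. Minimum is 13/3 at row 1 (u1 leaves); pivot element 3.
Divide row 1 by 3; eliminate column x3 from the other rows.
Row 3 update in column x1: 1 − 0·0 = 1.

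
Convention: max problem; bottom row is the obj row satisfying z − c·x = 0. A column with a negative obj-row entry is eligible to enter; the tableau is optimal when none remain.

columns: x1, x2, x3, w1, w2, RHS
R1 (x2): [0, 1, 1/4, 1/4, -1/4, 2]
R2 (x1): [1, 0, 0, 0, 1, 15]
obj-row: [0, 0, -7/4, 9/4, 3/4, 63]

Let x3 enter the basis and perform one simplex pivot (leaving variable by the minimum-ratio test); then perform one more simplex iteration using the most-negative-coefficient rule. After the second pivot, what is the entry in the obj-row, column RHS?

92

Ratio test on column x3 — row 1: 2/(1/4) = 8; row 2: entry 0 ≤ 0. Minimum is 8 at row 1 (x2 leaves); pivot element 1/4.
Divide row 1 by 1/4; eliminate column x3 from the other rows.
Second iteration: most negative obj-row entry is -1 in column w2, so w2 enters.
Ratio test on column w2 — row 1: entry -1 ≤ 0; row 2: 15/1 = 15. Minimum is 15 at row 2 (x1 leaves); pivot element 1.
Divide row 2 by 1; eliminate column w2 from the other rows.
After both pivots, the entry at the obj-row, column RHS is 92.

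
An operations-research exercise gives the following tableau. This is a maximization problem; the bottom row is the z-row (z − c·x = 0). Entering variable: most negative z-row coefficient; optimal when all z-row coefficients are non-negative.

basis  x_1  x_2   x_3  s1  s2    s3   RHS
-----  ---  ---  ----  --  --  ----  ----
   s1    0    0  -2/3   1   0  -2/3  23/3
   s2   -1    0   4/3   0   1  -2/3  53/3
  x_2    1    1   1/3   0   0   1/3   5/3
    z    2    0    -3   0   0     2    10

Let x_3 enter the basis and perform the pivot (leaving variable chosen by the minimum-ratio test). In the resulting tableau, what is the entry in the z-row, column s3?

5

Ratio test on column x_3 — row 1: entry -2/3 ≤ 0; row 2: (53/3)/(4/3) = 53/4; row 3: (5/3)/(1/3) = 5. Minimum is 5 at row 3 (x_2 leaves); pivot element 1/3.
Divide row 3 by 1/3; eliminate column x_3 from the other rows.
z-row update in column s3: 2 − (-3)·1 = 5.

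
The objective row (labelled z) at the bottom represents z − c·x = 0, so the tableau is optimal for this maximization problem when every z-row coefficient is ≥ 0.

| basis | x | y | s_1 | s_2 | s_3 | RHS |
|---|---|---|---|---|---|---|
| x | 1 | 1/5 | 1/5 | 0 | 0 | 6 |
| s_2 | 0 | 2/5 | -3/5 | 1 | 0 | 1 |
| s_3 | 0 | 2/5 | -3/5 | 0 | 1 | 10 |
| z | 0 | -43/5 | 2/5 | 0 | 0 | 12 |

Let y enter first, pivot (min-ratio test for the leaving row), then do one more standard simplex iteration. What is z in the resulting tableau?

171

Ratio test on column y — row 1: 6/(1/5) = 30; row 2: 1/(2/5) = 5/2; row 3: 10/(2/5) = 25. Minimum is 5/2 at row 2 (s_2 leaves); pivot element 2/5.
Pivot on row 2; the z-row RHS becomes 12 − (-43/5)·(5/2) = 67/2.
Next entering variable (most negative z-row entry -25/2): s_1.
Ratio test on column s_1 — row 1: (11/2)/(1/2) = 11; row 2: entry -3/2 ≤ 0; row 3: entry 0 ≤ 0. Minimum is 11 at row 1 (x leaves); pivot element 1/2.
After the second pivot the z-row RHS is 67/2 − (-25/2)·11 = 171.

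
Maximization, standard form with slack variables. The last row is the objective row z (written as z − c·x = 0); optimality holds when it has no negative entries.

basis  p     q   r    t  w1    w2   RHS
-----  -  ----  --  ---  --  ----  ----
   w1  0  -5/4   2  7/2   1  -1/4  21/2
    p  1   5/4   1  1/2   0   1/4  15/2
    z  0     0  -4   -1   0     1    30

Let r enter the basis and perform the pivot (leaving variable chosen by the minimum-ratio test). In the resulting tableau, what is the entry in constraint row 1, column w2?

-1/8

Ratio test on column r — row 1: (21/2)/2 = 21/4; row 2: (15/2)/1 = 15/2. Minimum is 21/4 at row 1 (w1 leaves); pivot element 2.
Divide row 1 by 2; eliminate column r from the other rows.
In the new row 1, the w2 entry is the old entry divided by the pivot: (-1/4)/2 = -1/8.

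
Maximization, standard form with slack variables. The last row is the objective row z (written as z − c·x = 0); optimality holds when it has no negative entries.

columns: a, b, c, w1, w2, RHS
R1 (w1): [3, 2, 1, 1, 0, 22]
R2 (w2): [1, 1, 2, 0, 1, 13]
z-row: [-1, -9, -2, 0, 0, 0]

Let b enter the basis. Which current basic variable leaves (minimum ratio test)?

Column b entries and ratios — w1: 22/2 = 11; w2: 13/1 = 13.
Smallest ratio is 11 in the row of w1, so w1 leaves.

w1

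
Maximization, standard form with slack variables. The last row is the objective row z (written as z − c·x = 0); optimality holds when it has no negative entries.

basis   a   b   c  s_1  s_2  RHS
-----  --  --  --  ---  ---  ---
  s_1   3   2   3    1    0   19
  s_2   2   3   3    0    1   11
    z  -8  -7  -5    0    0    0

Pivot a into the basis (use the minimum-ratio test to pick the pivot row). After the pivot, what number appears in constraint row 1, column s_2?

-3/2

Ratio test on column a — row 1: 19/3 = 19/3; row 2: 11/2 = 11/2. Minimum is 11/2 at row 2 (s_2 leaves); pivot element 2.
Divide row 2 by 2; eliminate column a from the other rows.
Row 1 update in column s_2: 0 − 3·(1/2) = -3/2.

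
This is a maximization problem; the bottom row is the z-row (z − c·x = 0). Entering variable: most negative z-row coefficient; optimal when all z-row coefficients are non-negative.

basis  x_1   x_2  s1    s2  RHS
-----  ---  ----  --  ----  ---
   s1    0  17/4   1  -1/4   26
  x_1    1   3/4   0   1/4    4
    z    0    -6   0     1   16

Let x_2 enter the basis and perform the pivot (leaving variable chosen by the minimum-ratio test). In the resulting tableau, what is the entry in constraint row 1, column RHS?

10/3

Ratio test on column x_2 — row 1: 26/(17/4) = 104/17; row 2: 4/(3/4) = 16/3. Minimum is 16/3 at row 2 (x_1 leaves); pivot element 3/4.
Divide row 2 by 3/4; eliminate column x_2 from the other rows.
Row 1 update in column RHS: 26 − (17/4)·(16/3) = 10/3.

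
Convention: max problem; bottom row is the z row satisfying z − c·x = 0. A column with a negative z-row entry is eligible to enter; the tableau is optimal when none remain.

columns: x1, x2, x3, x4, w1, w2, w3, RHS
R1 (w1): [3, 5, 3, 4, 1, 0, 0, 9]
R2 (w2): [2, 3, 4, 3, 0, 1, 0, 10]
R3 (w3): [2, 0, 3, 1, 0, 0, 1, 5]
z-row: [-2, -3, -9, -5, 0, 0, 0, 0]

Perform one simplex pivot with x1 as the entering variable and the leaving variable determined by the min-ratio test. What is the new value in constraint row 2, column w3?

Ratio test on column x1 — row 1: 9/3 = 3; row 2: 10/2 = 5; row 3: 5/2 = 5/2. Minimum is 5/2 at row 3 (w3 leaves); pivot element 2.
Divide row 3 by 2; eliminate column x1 from the other rows.
Row 2 update in column w3: 0 − 2·(1/2) = -1.

-1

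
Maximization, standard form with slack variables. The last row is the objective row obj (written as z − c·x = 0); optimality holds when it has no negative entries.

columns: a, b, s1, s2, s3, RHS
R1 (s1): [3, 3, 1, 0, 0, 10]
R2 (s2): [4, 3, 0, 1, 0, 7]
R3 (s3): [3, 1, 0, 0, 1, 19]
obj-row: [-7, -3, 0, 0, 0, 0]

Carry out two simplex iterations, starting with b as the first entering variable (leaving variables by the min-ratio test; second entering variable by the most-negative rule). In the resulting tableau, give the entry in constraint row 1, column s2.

-3/4

Ratio test on column b — row 1: 10/3 = 10/3; row 2: 7/3 = 7/3; row 3: 19/1 = 19. Minimum is 7/3 at row 2 (s2 leaves); pivot element 3.
Divide row 2 by 3; eliminate column b from the other rows.
Second iteration: most negative obj-row entry is -3 in column a, so a enters.
Ratio test on column a — row 1: entry -1 ≤ 0; row 2: (7/3)/(4/3) = 7/4; row 3: (50/3)/(5/3) = 10. Minimum is 7/4 at row 2 (b leaves); pivot element 4/3.
Divide row 2 by 4/3; eliminate column a from the other rows.
After both pivots, the entry at constraint row 1, column s2 is -3/4.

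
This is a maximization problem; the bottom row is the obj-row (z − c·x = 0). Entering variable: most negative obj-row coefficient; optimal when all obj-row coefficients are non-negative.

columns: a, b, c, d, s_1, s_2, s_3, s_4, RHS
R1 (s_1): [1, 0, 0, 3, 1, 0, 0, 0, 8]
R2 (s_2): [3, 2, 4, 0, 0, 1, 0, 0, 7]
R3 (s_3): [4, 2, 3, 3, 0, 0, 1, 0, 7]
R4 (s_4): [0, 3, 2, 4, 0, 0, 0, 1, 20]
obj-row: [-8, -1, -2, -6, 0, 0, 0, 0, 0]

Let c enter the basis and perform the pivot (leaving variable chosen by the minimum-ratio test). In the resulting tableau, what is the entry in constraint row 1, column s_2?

Ratio test on column c — row 1: entry 0 ≤ 0; row 2: 7/4 = 7/4; row 3: 7/3 = 7/3; row 4: 20/2 = 10. Minimum is 7/4 at row 2 (s_2 leaves); pivot element 4.
Divide row 2 by 4; eliminate column c from the other rows.
Row 1 update in column s_2: 0 − 0·(1/4) = 0.

0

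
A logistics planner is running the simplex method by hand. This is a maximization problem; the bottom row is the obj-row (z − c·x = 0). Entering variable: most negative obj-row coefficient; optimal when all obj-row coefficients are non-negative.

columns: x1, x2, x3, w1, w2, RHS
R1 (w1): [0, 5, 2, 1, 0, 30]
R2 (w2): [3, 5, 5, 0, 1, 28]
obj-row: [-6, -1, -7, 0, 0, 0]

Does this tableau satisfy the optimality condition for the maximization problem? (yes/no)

no

The obj-row has a negative entry -7 in column x3, so it is not optimal.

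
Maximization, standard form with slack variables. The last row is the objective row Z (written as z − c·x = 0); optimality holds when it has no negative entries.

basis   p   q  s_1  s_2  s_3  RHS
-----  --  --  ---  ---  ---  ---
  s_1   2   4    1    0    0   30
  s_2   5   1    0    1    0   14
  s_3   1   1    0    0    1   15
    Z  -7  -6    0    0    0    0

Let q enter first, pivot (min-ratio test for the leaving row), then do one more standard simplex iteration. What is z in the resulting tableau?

457/9

Ratio test on column q — row 1: 30/4 = 15/2; row 2: 14/1 = 14; row 3: 15/1 = 15. Minimum is 15/2 at row 1 (s_1 leaves); pivot element 4.
Pivot on row 1; the Z-row RHS becomes 0 − (-6)·(15/2) = 45.
Next entering variable (most negative Z-row entry -4): p.
Ratio test on column p — row 1: (15/2)/(1/2) = 15; row 2: (13/2)/(9/2) = 13/9; row 3: (15/2)/(1/2) = 15. Minimum is 13/9 at row 2 (s_2 leaves); pivot element 9/2.
After the second pivot the Z-row RHS is 45 − (-4)·(13/9) = 457/9.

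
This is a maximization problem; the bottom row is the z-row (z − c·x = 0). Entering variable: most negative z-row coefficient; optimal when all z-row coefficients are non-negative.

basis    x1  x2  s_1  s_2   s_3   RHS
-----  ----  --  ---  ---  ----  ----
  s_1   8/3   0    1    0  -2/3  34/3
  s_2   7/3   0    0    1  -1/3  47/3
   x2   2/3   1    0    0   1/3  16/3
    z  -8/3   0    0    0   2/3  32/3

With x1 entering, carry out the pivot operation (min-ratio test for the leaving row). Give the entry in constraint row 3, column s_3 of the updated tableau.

Ratio test on column x1 — row 1: (34/3)/(8/3) = 17/4; row 2: (47/3)/(7/3) = 47/7; row 3: (16/3)/(2/3) = 8. Minimum is 17/4 at row 1 (s_1 leaves); pivot element 8/3.
Divide row 1 by 8/3; eliminate column x1 from the other rows.
Row 3 update in column s_3: 1/3 − (2/3)·(-1/4) = 1/2.

1/2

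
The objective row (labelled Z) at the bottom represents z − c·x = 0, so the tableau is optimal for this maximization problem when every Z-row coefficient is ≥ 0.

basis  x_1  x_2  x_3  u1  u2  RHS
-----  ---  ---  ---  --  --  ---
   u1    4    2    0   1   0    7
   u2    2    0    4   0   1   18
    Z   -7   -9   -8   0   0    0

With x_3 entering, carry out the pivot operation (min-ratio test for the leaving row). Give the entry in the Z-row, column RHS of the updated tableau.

Ratio test on column x_3 — row 1: entry 0 ≤ 0; row 2: 18/4 = 9/2. Minimum is 9/2 at row 2 (u2 leaves); pivot element 4.
Divide row 2 by 4; eliminate column x_3 from the other rows.
Z-row update in column RHS: 0 − (-8)·(9/2) = 36.

36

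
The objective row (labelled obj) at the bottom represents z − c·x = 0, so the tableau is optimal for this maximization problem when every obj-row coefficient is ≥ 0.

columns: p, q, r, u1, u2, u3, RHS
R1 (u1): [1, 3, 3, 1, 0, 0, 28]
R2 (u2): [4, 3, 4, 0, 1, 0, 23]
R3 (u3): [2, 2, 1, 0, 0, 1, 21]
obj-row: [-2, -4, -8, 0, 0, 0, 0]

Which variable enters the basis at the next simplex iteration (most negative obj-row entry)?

r

Negative obj-row entries: p: -2, q: -4, r: -8.
The most negative is -8 in column r, so r enters.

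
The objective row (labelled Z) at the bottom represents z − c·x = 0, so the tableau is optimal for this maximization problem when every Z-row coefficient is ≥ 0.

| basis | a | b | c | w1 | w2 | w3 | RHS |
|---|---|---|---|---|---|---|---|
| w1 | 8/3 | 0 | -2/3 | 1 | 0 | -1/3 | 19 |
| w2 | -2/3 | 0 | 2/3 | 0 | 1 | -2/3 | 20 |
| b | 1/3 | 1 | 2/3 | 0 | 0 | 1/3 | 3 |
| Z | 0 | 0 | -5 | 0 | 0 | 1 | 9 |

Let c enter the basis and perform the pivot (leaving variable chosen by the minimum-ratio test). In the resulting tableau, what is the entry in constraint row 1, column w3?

0

Ratio test on column c — row 1: entry -2/3 ≤ 0; row 2: 20/(2/3) = 30; row 3: 3/(2/3) = 9/2. Minimum is 9/2 at row 3 (b leaves); pivot element 2/3.
Divide row 3 by 2/3; eliminate column c from the other rows.
Row 1 update in column w3: -1/3 − (-2/3)·(1/2) = 0.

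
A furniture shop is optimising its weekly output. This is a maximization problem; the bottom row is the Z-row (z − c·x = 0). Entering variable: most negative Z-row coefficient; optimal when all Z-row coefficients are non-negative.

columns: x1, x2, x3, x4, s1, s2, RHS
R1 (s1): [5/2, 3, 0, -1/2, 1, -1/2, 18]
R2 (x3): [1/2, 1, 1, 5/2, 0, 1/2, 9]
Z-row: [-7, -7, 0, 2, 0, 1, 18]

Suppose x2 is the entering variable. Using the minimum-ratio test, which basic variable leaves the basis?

Column x2 entries and ratios — s1: 18/3 = 6; x3: 9/1 = 9.
Smallest ratio is 6 in the row of s1, so s1 leaves.

s1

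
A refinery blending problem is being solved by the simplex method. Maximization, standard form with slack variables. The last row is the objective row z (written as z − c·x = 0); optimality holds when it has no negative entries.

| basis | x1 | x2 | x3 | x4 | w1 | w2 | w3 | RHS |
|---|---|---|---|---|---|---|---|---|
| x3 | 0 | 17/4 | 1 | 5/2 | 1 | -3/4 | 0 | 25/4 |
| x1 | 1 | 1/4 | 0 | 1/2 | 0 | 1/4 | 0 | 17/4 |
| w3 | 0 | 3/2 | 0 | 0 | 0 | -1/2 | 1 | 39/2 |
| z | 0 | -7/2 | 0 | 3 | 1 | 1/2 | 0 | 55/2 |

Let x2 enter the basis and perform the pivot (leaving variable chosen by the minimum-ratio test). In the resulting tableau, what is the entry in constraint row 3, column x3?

-6/17

Ratio test on column x2 — row 1: (25/4)/(17/4) = 25/17; row 2: (17/4)/(1/4) = 17; row 3: (39/2)/(3/2) = 13. Minimum is 25/17 at row 1 (x3 leaves); pivot element 17/4.
Divide row 1 by 17/4; eliminate column x2 from the other rows.
Row 3 update in column x3: 0 − (3/2)·(4/17) = -6/17.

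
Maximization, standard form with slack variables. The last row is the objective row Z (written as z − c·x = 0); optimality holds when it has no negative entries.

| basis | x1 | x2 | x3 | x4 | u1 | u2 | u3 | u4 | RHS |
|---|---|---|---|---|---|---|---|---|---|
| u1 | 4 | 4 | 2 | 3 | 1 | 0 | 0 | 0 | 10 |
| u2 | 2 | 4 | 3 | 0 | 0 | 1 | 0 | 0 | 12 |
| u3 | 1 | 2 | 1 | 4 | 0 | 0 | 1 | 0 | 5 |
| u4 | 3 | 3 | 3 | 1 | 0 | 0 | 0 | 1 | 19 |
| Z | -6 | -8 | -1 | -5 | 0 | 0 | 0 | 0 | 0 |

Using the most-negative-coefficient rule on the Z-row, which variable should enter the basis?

Negative Z-row entries: x1: -6, x2: -8, x3: -1, x4: -5.
The most negative is -8 in column x2, so x2 enters.

x2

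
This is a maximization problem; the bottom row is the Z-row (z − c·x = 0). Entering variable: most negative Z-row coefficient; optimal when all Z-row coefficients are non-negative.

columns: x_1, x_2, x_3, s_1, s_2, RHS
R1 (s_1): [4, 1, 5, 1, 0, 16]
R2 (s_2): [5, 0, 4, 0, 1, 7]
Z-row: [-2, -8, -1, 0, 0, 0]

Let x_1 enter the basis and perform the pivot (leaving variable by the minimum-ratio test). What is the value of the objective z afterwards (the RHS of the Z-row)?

14/5

Ratio test on column x_1 — row 1: 16/4 = 4; row 2: 7/5 = 7/5. Minimum is 7/5 at row 2 (s_2 leaves); pivot element 5.
Pivot on row 2; the Z-row RHS becomes 0 − (-2)·(7/5) = 14/5.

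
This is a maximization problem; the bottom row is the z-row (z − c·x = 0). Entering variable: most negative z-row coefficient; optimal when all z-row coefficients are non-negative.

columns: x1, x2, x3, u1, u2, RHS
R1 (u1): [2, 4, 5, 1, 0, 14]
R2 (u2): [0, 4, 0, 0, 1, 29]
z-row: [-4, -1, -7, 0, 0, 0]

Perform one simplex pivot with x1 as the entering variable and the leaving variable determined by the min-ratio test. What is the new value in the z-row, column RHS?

28

Ratio test on column x1 — row 1: 14/2 = 7; row 2: entry 0 ≤ 0. Minimum is 7 at row 1 (u1 leaves); pivot element 2.
Divide row 1 by 2; eliminate column x1 from the other rows.
z-row update in column RHS: 0 − (-4)·7 = 28.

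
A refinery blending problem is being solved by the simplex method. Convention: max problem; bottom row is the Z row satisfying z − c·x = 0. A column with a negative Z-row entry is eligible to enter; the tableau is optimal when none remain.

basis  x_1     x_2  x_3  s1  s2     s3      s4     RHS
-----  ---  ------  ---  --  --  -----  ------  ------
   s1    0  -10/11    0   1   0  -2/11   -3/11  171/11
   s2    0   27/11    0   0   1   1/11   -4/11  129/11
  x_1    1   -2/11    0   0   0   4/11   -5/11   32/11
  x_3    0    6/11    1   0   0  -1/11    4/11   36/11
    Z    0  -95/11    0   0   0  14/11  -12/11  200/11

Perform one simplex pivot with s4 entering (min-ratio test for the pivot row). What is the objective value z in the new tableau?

28

Ratio test on column s4 — row 1: entry -3/11 ≤ 0; row 2: entry -4/11 ≤ 0; row 3: entry -5/11 ≤ 0; row 4: (36/11)/(4/11) = 9. Minimum is 9 at row 4 (x_3 leaves); pivot element 4/11.
Pivot on row 4; the Z-row RHS becomes 200/11 − (-12/11)·9 = 28.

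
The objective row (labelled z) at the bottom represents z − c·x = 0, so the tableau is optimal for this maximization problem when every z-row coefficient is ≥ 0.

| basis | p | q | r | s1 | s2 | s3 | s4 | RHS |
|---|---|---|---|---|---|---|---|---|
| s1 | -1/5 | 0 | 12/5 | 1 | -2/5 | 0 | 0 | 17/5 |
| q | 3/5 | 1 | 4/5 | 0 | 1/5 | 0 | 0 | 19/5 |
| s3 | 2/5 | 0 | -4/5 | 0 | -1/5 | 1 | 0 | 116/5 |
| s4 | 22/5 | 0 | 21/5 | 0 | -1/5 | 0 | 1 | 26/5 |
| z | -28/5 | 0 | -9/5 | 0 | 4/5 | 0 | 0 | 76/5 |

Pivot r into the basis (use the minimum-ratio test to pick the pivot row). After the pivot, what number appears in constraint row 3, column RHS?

Ratio test on column r — row 1: (17/5)/(12/5) = 17/12; row 2: (19/5)/(4/5) = 19/4; row 3: entry -4/5 ≤ 0; row 4: (26/5)/(21/5) = 26/21. Minimum is 26/21 at row 4 (s4 leaves); pivot element 21/5.
Divide row 4 by 21/5; eliminate column r from the other rows.
Row 3 update in column RHS: 116/5 − (-4/5)·(26/21) = 508/21.

508/21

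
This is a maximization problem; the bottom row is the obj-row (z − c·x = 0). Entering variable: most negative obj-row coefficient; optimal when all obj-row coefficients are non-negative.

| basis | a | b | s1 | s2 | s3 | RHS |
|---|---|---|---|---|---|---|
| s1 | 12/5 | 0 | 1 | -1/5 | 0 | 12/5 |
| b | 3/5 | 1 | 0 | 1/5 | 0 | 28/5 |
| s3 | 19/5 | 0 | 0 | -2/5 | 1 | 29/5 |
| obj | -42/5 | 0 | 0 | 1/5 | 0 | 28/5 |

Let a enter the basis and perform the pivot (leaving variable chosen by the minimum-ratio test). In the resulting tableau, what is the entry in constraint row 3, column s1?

-19/12

Ratio test on column a — row 1: (12/5)/(12/5) = 1; row 2: (28/5)/(3/5) = 28/3; row 3: (29/5)/(19/5) = 29/19. Minimum is 1 at row 1 (s1 leaves); pivot element 12/5.
Divide row 1 by 12/5; eliminate column a from the other rows.
Row 3 update in column s1: 0 − (19/5)·(5/12) = -19/12.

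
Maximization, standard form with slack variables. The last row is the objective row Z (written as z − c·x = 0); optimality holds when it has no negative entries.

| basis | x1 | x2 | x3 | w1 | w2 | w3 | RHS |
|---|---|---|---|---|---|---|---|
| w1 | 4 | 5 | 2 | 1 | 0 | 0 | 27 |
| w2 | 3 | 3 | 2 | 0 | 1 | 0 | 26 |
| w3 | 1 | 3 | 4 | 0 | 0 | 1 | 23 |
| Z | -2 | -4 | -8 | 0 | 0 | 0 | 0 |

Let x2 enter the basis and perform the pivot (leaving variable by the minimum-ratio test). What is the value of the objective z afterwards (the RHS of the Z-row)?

Ratio test on column x2 — row 1: 27/5 = 27/5; row 2: 26/3 = 26/3; row 3: 23/3 = 23/3. Minimum is 27/5 at row 1 (w1 leaves); pivot element 5.
Pivot on row 1; the Z-row RHS becomes 0 − (-4)·(27/5) = 108/5.

108/5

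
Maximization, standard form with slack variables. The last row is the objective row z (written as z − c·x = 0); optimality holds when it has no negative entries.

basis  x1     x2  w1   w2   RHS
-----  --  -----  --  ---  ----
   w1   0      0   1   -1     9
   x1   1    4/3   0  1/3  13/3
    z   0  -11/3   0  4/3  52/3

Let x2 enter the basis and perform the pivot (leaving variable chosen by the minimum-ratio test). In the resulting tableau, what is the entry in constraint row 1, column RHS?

9

Ratio test on column x2 — row 1: entry 0 ≤ 0; row 2: (13/3)/(4/3) = 13/4. Minimum is 13/4 at row 2 (x1 leaves); pivot element 4/3.
Divide row 2 by 4/3; eliminate column x2 from the other rows.
Row 1 update in column RHS: 9 − 0·(13/4) = 9.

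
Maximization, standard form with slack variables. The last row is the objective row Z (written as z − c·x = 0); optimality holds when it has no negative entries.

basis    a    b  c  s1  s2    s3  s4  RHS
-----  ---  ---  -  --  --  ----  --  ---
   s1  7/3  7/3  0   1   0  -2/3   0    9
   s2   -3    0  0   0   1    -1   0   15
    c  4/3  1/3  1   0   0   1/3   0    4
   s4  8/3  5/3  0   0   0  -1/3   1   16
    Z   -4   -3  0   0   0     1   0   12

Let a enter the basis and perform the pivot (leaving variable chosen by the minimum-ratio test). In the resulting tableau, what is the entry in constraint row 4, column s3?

Ratio test on column a — row 1: 9/(7/3) = 27/7; row 2: entry -3 ≤ 0; row 3: 4/(4/3) = 3; row 4: 16/(8/3) = 6. Minimum is 3 at row 3 (c leaves); pivot element 4/3.
Divide row 3 by 4/3; eliminate column a from the other rows.
Row 4 update in column s3: -1/3 − (8/3)·(1/4) = -1.

-1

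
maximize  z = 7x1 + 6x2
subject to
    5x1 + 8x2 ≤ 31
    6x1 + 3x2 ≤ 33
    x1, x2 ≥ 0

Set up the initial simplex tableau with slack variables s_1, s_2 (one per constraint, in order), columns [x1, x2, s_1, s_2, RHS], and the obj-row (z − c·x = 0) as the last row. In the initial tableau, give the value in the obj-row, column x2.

The obj-row carries the negated objective coefficients: the x2 entry is -6.

-6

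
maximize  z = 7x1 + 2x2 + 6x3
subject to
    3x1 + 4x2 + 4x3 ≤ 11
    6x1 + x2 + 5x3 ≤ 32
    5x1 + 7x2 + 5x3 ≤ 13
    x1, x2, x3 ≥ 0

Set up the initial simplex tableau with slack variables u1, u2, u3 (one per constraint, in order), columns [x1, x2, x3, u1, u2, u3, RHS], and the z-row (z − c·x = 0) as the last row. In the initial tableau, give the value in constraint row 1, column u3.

Slack u3 belongs to constraint 3; its column is the unit vector e_3, so the entry in row 1 is 0.

0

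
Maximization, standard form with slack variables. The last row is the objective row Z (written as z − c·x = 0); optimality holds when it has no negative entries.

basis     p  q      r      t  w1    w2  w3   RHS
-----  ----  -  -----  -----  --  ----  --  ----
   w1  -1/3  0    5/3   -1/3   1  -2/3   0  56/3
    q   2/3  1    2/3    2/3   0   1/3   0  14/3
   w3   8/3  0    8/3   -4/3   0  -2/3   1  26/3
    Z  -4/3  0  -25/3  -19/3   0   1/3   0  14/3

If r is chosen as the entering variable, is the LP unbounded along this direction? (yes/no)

Column r has positive entries in row(s) 1, 2, 3, so the ratio test bounds it — not unbounded.

no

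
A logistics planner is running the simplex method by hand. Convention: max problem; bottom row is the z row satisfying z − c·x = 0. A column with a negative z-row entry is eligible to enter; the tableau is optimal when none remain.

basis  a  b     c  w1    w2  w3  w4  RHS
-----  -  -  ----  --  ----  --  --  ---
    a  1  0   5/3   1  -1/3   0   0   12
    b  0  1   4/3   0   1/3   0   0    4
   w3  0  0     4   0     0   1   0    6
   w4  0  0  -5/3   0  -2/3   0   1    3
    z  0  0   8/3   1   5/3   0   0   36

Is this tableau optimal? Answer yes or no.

Every z-row coefficient is ≥ 0, so the tableau is optimal.

yes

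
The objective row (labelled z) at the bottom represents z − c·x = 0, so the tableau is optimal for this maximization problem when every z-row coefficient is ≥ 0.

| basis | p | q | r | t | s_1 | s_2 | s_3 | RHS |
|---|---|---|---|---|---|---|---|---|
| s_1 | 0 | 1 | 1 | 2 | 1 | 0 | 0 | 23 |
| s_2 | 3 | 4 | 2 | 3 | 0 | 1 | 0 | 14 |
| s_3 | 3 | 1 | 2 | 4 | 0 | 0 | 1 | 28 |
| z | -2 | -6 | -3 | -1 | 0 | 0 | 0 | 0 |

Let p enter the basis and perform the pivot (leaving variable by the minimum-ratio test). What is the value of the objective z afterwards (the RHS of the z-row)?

Ratio test on column p — row 1: entry 0 ≤ 0; row 2: 14/3 = 14/3; row 3: 28/3 = 28/3. Minimum is 14/3 at row 2 (s_2 leaves); pivot element 3.
Pivot on row 2; the z-row RHS becomes 0 − (-2)·(14/3) = 28/3.

28/3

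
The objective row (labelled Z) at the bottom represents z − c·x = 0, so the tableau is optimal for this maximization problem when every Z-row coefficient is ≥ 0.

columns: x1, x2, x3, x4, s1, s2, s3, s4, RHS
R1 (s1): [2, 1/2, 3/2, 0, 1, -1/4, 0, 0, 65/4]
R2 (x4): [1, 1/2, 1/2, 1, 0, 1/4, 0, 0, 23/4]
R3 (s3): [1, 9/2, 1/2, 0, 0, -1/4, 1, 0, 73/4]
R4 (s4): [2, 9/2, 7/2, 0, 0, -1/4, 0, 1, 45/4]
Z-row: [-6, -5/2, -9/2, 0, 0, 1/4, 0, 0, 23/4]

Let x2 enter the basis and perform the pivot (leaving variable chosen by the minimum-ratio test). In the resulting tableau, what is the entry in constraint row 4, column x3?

Ratio test on column x2 — row 1: (65/4)/(1/2) = 65/2; row 2: (23/4)/(1/2) = 23/2; row 3: (73/4)/(9/2) = 73/18; row 4: (45/4)/(9/2) = 5/2. Minimum is 5/2 at row 4 (s4 leaves); pivot element 9/2.
Divide row 4 by 9/2; eliminate column x2 from the other rows.
In the new row 4, the x3 entry is the old entry divided by the pivot: (7/2)/(9/2) = 7/9.

7/9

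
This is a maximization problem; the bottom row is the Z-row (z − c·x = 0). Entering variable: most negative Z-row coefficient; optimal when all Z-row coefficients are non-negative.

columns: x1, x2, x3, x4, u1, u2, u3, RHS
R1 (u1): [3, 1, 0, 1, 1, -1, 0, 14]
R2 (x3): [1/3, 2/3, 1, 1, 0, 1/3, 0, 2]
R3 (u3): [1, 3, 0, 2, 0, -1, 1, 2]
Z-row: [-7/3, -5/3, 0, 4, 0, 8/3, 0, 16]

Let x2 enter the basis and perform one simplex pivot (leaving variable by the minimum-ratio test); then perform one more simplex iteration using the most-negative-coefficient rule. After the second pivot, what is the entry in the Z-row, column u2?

Ratio test on column x2 — row 1: 14/1 = 14; row 2: 2/(2/3) = 3; row 3: 2/3 = 2/3. Minimum is 2/3 at row 3 (u3 leaves); pivot element 3.
Divide row 3 by 3; eliminate column x2 from the other rows.
Second iteration: most negative Z-row entry is -16/9 in column x1, so x1 enters.
Ratio test on column x1 — row 1: (40/3)/(8/3) = 5; row 2: (14/9)/(1/9) = 14; row 3: (2/3)/(1/3) = 2. Minimum is 2 at row 3 (x2 leaves); pivot element 1/3.
Divide row 3 by 1/3; eliminate column x1 from the other rows.
After both pivots, the entry at the Z-row, column u2 is 1/3.

1/3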